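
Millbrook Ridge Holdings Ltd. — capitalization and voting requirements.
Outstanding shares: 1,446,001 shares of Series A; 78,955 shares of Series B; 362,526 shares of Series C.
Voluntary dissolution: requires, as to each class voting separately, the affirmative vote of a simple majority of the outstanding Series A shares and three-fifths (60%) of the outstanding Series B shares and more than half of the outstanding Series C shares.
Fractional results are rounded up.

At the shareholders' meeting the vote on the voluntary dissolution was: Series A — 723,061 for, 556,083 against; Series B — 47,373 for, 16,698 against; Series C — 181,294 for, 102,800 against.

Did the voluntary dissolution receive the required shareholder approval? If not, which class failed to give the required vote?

Approved — every class gave the required vote.

Series A: a majority of 1446001 is 723001; 723,001 required, 723,061 in favor — approved.
Series B: 3/5 of 78955 = 47373; 47,373 required, 47,373 in favor — approved.
Series C: a majority of 362526 is 181264; 181,264 required, 181,294 in favor — approved.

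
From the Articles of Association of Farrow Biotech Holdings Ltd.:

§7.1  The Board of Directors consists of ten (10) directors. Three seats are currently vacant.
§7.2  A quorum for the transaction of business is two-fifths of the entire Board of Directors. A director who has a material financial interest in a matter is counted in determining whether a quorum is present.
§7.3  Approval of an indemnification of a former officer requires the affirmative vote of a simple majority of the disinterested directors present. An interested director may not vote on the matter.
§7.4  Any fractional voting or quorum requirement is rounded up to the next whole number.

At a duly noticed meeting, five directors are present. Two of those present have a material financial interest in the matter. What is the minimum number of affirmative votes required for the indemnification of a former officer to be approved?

The indemnification of a former officer requires a majority of the disinterested directors present (5 − 2 = 3).
A majority of 3 is 2.

2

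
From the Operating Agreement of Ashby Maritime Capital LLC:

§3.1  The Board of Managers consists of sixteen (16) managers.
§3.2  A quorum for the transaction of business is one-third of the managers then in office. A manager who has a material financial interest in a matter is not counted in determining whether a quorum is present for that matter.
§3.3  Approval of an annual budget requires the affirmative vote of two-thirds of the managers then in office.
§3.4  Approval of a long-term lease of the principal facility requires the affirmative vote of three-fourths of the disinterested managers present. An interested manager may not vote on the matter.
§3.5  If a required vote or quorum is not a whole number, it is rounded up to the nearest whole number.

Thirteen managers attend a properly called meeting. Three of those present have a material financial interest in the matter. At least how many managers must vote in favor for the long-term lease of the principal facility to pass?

8

The long-term lease of the principal facility requires three-fourths of the disinterested managers present (13 − 3 = 10).
3/4 of 10 = 7.50, rounded up to 8.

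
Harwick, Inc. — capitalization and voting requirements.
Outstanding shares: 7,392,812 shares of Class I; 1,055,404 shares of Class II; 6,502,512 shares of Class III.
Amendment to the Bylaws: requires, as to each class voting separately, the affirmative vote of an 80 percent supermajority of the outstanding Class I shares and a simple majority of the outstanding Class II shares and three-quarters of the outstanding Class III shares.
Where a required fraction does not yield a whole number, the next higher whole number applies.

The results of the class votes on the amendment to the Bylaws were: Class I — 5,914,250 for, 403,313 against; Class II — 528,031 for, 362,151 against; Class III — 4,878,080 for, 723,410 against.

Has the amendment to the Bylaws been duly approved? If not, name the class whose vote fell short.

Class I: 4/5 of 7392812 = 5914249.60, rounded up to 5914250; 5,914,250 required, 5,914,250 in favor — approved.
Class II: a majority of 1055404 is 527703; 527,703 required, 528,031 in favor — approved.
Class III: 3/4 of 6502512 = 4876884; 4,876,884 required, 4,878,080 in favor — approved.

Approved — every class gave the required vote.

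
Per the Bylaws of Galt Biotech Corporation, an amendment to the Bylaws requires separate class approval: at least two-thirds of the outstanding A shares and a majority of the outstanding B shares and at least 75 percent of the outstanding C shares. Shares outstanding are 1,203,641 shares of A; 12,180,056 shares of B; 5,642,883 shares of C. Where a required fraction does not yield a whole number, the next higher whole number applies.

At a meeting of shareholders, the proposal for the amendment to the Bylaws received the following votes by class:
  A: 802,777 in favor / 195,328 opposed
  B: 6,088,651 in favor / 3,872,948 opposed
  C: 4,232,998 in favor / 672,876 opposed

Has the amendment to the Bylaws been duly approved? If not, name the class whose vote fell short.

Not approved — the B shares did not give the required vote.

A: 2/3 of 1203641 = 802427.33, rounded up to 802428; 802,428 required, 802,777 in favor — approved.
B: a majority of 12180056 is 6090029; 6,090,029 required, 6,088,651 in favor — not approved.
C: 3/4 of 5642883 = 4232162.25, rounded up to 4232163; 4,232,163 required, 4,232,998 in favor — approved.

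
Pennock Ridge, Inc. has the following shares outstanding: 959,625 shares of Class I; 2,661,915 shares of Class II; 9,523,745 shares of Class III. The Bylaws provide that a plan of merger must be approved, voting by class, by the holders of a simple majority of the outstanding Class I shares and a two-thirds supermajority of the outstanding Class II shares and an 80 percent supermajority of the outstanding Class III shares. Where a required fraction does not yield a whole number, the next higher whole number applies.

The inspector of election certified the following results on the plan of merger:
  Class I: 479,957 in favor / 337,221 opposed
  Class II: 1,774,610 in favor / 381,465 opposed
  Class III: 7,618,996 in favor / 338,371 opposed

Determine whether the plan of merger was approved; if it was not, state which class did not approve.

Class I: a majority of 959625 is 479813; 479,813 required, 479,957 in favor — approved.
Class II: 2/3 of 2661915 = 1774610; 1,774,610 required, 1,774,610 in favor — approved.
Class III: 4/5 of 9523745 = 7618996; 7,618,996 required, 7,618,996 in favor — approved.

Approved — every class gave the required vote.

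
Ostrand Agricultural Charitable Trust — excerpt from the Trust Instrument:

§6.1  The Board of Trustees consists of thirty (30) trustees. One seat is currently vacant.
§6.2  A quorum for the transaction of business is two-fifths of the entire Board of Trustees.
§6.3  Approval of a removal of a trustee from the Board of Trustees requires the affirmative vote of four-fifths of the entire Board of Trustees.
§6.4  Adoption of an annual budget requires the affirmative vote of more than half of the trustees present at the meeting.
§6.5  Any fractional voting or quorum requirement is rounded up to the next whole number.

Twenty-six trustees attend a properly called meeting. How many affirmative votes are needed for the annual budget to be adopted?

14

The annual budget requires a majority of the trustees present (26).
A majority of 26 is 14.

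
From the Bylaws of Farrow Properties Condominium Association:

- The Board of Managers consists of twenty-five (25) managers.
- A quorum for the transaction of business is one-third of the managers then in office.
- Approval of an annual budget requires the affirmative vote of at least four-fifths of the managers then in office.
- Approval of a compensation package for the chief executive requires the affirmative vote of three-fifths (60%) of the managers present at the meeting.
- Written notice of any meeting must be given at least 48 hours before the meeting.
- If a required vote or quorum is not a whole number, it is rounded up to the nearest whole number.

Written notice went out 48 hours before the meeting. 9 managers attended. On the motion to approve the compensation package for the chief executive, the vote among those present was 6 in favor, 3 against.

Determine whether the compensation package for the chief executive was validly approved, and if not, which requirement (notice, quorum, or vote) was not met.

Valid — all requirements satisfied.

Notice: 48 hours given; 48 required (48 ≥ 48). Satisfied.
Quorum: 9 present; quorum is 9. Satisfied.
Vote: the compensation package for the chief executive requires three-fifths of the managers present (9). 3/5 of 9 = 5.40, rounded up to 6, so 6 affirmative votes are needed; 6 voted in favor. Satisfied.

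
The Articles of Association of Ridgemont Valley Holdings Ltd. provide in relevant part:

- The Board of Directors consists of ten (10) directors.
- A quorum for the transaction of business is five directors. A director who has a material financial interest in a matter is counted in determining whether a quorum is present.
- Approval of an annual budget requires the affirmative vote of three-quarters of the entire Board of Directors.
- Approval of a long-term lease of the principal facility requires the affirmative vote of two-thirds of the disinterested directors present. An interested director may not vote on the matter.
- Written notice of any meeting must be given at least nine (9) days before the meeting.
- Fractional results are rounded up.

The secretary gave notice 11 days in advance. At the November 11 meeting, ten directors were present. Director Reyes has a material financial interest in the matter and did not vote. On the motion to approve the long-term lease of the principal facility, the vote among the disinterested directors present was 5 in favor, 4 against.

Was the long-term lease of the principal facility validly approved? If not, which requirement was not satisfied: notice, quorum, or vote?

Invalid — vote requirement not satisfied.

Notice: 11 days given; 9 required (11 ≥ 9). Satisfied.
Quorum: 10 present (interested directors count toward quorum); quorum is 5. Satisfied.
Vote: the long-term lease of the principal facility requires two-thirds of the disinterested directors present (10 − 1 = 9). 2/3 of 9 = 6, so 6 affirmative votes are needed; 5 voted in favor. Not satisfied.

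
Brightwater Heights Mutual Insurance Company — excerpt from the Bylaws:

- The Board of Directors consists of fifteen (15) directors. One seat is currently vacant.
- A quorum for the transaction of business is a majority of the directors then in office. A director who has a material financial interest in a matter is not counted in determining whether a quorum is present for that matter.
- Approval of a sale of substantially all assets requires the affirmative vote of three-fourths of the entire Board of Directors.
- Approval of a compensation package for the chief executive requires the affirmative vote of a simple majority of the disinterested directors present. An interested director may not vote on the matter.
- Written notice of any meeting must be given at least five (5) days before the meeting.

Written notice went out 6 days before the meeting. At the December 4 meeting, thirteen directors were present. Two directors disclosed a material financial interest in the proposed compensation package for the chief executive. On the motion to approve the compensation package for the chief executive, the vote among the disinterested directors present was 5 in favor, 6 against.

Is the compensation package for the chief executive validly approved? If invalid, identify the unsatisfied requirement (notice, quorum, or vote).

Invalid — vote requirement not satisfied.

Notice: 6 days given; 5 required (6 ≥ 5). Satisfied.
Quorum: 13 present, but the 2 interested directors do not count, leaving 11. Quorum is 8. Satisfied.
Vote: the compensation package for the chief executive requires a majority of the disinterested directors present (13 − 2 = 11). A majority of 11 is 6, so 6 affirmative votes are needed; 5 voted in favor. Not satisfied.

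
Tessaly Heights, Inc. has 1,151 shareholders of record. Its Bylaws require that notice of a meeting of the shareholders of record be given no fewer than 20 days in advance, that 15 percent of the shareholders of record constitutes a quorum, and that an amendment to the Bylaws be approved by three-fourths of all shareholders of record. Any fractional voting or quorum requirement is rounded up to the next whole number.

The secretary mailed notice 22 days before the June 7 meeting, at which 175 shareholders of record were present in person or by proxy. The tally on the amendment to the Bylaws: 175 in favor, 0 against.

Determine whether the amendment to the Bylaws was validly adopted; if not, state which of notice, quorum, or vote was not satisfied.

Invalid — vote requirement not satisfied.

Notice: 22 days given; 20 required. Satisfied.
Quorum: 15% of 1,151 = 172.65, rounded up to 173; 175 present. Satisfied.
Vote: requires three-fourths of all shareholders of record (1,151); 3/4 of 1151 = 863.25, rounded up to 864, so 864 needed; 175 in favor. Not satisfied.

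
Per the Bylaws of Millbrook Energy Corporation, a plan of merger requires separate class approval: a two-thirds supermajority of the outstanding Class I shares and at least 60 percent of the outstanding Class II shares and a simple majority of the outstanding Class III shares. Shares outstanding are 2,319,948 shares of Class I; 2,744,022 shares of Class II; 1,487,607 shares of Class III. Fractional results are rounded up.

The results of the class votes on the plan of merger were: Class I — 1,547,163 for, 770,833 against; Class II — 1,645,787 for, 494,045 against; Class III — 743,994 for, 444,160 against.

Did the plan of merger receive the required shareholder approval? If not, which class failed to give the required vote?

Not approved — the Class II shares did not give the required vote.

Class I: 2/3 of 2319948 = 1546632; 1,546,632 required, 1,547,163 in favor — approved.
Class II: 3/5 of 2744022 = 1646413.20, rounded up to 1646414; 1,646,414 required, 1,645,787 in favor — not approved.
Class III: a majority of 1487607 is 743804; 743,804 required, 743,994 in favor — approved.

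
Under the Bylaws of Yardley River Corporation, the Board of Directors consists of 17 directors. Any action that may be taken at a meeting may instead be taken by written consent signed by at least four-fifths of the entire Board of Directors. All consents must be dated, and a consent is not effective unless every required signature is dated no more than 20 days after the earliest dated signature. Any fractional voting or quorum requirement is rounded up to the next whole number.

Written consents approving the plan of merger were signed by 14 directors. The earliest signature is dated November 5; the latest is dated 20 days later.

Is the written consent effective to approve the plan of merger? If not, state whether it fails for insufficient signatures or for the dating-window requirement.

Effective — both the signature and dating-window requirements are satisfied.

Signatures required: at least four-fifths of 17 — 4/5 of 17 = 13.60, rounded up to 14, so 14 needed; 14 signed. Sufficient.
Dating window: the latest signature is 20 days after the earliest; the limit is 20 days. Within the window.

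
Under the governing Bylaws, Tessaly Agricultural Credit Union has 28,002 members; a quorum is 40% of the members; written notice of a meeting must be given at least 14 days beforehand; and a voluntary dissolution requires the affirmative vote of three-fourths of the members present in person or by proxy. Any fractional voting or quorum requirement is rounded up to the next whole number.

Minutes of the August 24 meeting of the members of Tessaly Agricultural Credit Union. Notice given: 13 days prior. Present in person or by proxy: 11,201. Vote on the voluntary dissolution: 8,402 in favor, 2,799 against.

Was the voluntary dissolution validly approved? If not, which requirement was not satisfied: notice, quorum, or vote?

Notice: 13 days given; 14 required. Not satisfied.
Quorum: 40% of 28,002 = 11,200.80, rounded up to 11,201; 11,201 present. Satisfied.
Vote: requires three-fourths of those present (11,201); 3/4 of 11201 = 8400.75, rounded up to 8401, so 8,401 needed; 8,402 in favor. Satisfied.

Invalid — notice requirement not satisfied.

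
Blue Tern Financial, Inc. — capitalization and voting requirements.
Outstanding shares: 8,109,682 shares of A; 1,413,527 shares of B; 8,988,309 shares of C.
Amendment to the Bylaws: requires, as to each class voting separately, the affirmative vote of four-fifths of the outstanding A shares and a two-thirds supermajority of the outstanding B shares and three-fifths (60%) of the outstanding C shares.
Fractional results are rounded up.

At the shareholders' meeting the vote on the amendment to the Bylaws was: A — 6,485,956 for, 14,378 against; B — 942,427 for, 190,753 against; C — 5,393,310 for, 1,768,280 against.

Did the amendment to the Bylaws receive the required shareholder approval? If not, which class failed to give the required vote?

A: 4/5 of 8109682 = 6487745.60, rounded up to 6487746; 6,487,746 required, 6,485,956 in favor — not approved.
B: 2/3 of 1413527 = 942351.33, rounded up to 942352; 942,352 required, 942,427 in favor — approved.
C: 3/5 of 8988309 = 5392985.40, rounded up to 5392986; 5,392,986 required, 5,393,310 in favor — approved.

Not approved — the A shares did not give the required vote.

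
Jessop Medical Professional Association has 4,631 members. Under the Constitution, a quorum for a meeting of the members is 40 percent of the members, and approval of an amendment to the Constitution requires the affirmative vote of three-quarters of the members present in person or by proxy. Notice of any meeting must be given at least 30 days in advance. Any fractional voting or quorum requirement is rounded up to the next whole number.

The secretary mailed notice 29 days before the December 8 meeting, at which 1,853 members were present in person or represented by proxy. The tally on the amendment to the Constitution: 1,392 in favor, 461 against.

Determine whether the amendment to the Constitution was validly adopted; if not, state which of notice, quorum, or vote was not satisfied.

Notice: 29 days given; 30 required. Not satisfied.
Quorum: 40% of 4,631 = 1,852.40, rounded up to 1,853; 1,853 present. Satisfied.
Vote: requires three-fourths of those present (1,853); 3/4 of 1853 = 1389.75, rounded up to 1390, so 1,390 needed; 1,392 in favor. Satisfied.

Invalid — notice requirement not satisfied.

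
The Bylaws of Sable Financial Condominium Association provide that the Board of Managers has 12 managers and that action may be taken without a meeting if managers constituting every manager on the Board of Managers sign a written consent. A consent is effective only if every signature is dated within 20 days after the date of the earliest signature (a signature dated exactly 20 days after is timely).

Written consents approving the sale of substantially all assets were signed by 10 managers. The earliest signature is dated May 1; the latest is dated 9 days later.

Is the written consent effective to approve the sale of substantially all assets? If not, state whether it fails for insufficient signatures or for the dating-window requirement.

Not effective — insufficient signatures.

Signatures required: all of 12 — unanimous means all 12, so 12 needed; 10 signed. Insufficient.
Dating window: the latest signature is 9 days after the earliest; the limit is 20 days. Within the window.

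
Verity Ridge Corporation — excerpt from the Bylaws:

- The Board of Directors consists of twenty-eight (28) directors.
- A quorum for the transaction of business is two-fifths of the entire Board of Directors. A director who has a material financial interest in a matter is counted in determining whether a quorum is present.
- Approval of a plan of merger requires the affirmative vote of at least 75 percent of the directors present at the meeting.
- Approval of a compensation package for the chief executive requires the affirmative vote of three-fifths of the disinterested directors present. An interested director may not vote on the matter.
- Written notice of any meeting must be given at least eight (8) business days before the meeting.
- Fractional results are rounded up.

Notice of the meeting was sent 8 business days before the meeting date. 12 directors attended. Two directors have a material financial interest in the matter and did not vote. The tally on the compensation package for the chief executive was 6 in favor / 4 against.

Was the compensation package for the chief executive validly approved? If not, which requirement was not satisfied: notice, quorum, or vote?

Notice: 8 business days given; 8 required (8 ≥ 8). Satisfied.
Quorum: 12 present (interested directors count toward quorum); quorum is 12. Satisfied.
Vote: the compensation package for the chief executive requires three-fifths of the disinterested directors present (12 − 2 = 10). 3/5 of 10 = 6, so 6 affirmative votes are needed; 6 voted in favor. Satisfied.

Valid — all requirements satisfied.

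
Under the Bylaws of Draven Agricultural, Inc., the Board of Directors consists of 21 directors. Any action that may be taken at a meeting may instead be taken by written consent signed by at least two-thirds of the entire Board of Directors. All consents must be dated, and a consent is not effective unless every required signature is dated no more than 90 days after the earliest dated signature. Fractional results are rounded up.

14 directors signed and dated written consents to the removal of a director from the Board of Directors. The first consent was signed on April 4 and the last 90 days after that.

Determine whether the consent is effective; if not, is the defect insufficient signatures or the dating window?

Effective — both the signature and dating-window requirements are satisfied.

Signatures required: at least two-thirds of 21 — 2/3 of 21 = 14, so 14 needed; 14 signed. Sufficient.
Dating window: the latest signature is 90 days after the earliest; the limit is 90 days. Within the window.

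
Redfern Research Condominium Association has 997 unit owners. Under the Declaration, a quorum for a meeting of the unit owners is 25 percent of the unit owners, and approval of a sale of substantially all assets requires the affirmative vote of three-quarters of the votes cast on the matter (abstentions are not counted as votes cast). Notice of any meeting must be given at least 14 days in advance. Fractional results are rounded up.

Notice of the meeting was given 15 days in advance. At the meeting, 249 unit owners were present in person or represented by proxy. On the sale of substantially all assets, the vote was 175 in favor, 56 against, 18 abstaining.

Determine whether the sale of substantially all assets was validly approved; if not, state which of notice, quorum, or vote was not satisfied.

Notice: 15 days given; 14 required. Satisfied.
Quorum: 25% of 997 = 249.25, rounded up to 250; 249 present. Not satisfied.
Vote: requires three-fourths of the votes cast (249 − 18 abstaining = 231); 3/4 of 231 = 173.25, rounded up to 174, so 174 needed; 175 in favor. Satisfied.

Invalid — quorum requirement not satisfied.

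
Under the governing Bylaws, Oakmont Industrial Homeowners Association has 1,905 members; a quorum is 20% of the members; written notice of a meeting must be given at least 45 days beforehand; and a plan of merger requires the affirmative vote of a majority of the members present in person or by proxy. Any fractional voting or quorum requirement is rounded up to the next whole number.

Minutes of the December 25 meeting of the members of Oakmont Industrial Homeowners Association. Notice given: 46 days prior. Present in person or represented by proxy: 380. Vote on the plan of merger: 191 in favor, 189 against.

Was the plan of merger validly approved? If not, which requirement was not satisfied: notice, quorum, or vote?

Invalid — quorum requirement not satisfied.

Notice: 46 days given; 45 required. Satisfied.
Quorum: 20% of 1,905 = 381; 380 present. Not satisfied.
Vote: requires a majority of those present (380); a majority of 380 is 191, so 191 needed; 191 in favor. Satisfied.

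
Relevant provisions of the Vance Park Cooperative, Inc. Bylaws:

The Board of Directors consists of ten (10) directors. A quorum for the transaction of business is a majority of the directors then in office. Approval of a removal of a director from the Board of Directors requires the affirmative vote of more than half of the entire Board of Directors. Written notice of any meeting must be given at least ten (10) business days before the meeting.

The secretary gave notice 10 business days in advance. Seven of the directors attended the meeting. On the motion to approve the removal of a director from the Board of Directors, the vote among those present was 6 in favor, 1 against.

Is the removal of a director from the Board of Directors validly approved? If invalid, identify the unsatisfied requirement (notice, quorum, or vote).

Notice: 10 business days given; 10 required (10 ≥ 10). Satisfied.
Quorum: 7 present; quorum is 6. Satisfied.
Vote: the removal of a director from the Board of Directors requires a majority of the entire Board of Directors (10). A majority of 10 is 6, so 6 affirmative votes are needed; 6 voted in favor. Satisfied.

Valid — all requirements satisfied.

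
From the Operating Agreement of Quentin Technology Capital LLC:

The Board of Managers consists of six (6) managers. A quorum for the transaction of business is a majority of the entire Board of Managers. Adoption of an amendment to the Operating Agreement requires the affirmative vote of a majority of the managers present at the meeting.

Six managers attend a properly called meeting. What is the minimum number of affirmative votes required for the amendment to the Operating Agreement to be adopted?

The amendment to the Operating Agreement requires a majority of the managers present (6).
A majority of 6 is 4.

4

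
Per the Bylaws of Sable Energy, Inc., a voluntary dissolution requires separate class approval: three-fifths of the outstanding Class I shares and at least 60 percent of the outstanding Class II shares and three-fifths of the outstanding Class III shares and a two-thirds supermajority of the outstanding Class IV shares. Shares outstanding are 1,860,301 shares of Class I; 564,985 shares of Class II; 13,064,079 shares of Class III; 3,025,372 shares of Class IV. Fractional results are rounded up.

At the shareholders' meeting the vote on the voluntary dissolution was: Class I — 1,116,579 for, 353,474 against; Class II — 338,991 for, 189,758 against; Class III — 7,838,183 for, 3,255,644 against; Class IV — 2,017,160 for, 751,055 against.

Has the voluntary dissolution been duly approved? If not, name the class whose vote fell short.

Not approved — the Class III shares did not give the required vote.

Class I: 3/5 of 1860301 = 1116180.60, rounded up to 1116181; 1,116,181 required, 1,116,579 in favor — approved.
Class II: 3/5 of 564985 = 338991; 338,991 required, 338,991 in favor — approved.
Class III: 3/5 of 13064079 = 7838447.40, rounded up to 7838448; 7,838,448 required, 7,838,183 in favor — not approved.
Class IV: 2/3 of 3025372 = 2016914.67, rounded up to 2016915; 2,016,915 required, 2,017,160 in favor — approved.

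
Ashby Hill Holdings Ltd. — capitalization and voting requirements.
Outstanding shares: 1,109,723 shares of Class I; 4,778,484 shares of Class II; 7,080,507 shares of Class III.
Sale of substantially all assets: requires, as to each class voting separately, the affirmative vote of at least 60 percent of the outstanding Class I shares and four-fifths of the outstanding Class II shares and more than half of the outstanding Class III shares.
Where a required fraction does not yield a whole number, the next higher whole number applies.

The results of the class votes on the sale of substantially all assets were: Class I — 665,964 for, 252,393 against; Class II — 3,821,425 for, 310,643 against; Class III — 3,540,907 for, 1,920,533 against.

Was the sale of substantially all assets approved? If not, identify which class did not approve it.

Not approved — the Class II shares did not give the required vote.

Class I: 3/5 of 1109723 = 665833.80, rounded up to 665834; 665,834 required, 665,964 in favor — approved.
Class II: 4/5 of 4778484 = 3822787.20, rounded up to 3822788; 3,822,788 required, 3,821,425 in favor — not approved.
Class III: a majority of 7080507 is 3540254; 3,540,254 required, 3,540,907 in favor — approved.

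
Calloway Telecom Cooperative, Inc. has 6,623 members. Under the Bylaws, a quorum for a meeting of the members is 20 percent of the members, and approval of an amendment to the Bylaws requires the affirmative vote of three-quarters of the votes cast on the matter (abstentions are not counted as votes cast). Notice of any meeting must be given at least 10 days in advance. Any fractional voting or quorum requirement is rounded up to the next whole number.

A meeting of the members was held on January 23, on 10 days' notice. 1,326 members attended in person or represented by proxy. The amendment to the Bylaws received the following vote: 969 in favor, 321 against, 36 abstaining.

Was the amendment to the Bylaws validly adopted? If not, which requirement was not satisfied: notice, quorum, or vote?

Valid — all requirements satisfied.

Notice: 10 days given; 10 required. Satisfied.
Quorum: 20% of 6,623 = 1,324.60, rounded up to 1,325; 1,326 present. Satisfied.
Vote: requires three-fourths of the votes cast (1,326 − 36 abstaining = 1,290); 3/4 of 1290 = 967.50, rounded up to 968, so 968 needed; 969 in favor. Satisfied.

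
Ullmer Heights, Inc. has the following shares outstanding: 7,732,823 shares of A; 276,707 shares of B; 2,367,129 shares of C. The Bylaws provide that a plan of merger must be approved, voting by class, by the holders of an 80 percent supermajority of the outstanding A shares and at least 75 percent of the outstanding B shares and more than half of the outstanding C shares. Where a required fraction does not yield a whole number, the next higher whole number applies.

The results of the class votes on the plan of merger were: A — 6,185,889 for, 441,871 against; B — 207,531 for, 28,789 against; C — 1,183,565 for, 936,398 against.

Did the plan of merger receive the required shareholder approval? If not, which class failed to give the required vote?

Not approved — the A shares did not give the required vote.

A: 4/5 of 7732823 = 6186258.40, rounded up to 6186259; 6,186,259 required, 6,185,889 in favor — not approved.
B: 3/4 of 276707 = 207530.25, rounded up to 207531; 207,531 required, 207,531 in favor — approved.
C: a majority of 2367129 is 1183565; 1,183,565 required, 1,183,565 in favor — approved.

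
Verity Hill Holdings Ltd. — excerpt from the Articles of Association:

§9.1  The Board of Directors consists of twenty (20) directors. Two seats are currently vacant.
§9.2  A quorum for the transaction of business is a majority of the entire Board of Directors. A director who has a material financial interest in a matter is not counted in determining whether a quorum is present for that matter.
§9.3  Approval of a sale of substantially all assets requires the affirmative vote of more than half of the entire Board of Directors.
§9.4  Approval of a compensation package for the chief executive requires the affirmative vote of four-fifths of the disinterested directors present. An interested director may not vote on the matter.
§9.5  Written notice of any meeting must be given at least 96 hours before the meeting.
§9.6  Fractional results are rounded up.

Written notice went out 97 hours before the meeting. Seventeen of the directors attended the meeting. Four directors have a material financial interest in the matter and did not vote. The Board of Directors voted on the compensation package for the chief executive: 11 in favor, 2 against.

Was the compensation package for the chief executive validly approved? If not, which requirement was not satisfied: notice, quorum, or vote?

Notice: 97 hours given; 96 required (97 ≥ 96). Satisfied.
Quorum: 17 present, but the 4 interested directors do not count, leaving 13. Quorum is 11. Satisfied.
Vote: the compensation package for the chief executive requires four-fifths of the disinterested directors present (17 − 4 = 13). 4/5 of 13 = 10.40, rounded up to 11, so 11 affirmative votes are needed; 11 voted in favor. Satisfied.

Valid — all requirements satisfied.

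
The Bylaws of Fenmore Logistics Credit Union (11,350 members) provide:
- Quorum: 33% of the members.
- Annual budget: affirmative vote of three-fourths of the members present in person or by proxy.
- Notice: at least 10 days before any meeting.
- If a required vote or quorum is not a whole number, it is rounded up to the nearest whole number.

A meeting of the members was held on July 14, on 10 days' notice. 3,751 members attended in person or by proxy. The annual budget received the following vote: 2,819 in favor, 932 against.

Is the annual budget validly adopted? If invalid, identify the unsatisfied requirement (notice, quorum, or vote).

Valid — all requirements satisfied.

Notice: 10 days given; 10 required. Satisfied.
Quorum: 33% of 11,350 = 3,745.50, rounded up to 3,746; 3,751 present. Satisfied.
Vote: requires three-fourths of those present (3,751); 3/4 of 3751 = 2813.25, rounded up to 2814, so 2,814 needed; 2,819 in favor. Satisfied.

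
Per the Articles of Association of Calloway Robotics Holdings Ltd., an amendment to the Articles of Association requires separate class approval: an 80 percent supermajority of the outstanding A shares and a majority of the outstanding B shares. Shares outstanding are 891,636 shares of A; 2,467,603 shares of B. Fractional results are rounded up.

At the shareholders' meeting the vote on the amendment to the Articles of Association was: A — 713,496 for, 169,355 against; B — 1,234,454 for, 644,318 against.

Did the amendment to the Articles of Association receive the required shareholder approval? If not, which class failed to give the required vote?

Approved — every class gave the required vote.

A: 4/5 of 891636 = 713308.80, rounded up to 713309; 713,309 required, 713,496 in favor — approved.
B: a majority of 2467603 is 1233802; 1,233,802 required, 1,234,454 in favor — approved.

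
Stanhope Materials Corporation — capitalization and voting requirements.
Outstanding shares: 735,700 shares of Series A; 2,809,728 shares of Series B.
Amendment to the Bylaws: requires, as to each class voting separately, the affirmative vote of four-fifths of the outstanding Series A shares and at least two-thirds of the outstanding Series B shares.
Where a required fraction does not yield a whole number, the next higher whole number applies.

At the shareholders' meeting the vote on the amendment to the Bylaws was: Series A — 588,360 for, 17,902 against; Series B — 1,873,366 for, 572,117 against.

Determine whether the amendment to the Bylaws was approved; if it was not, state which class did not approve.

Series A: 4/5 of 735700 = 588560; 588,560 required, 588,360 in favor — not approved.
Series B: 2/3 of 2809728 = 1873152; 1,873,152 required, 1,873,366 in favor — approved.

Not approved — the Series A shares did not give the required vote.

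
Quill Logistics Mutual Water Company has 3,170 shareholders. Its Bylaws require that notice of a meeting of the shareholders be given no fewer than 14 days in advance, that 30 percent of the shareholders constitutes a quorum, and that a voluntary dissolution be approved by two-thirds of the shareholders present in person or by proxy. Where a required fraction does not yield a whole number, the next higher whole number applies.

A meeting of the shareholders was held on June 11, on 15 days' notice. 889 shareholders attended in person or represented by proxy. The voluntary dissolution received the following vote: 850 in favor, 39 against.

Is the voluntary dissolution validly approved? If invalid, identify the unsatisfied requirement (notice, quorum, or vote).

Notice: 15 days given; 14 required. Satisfied.
Quorum: 30% of 3,170 = 951; 889 present. Not satisfied.
Vote: requires two-thirds of those present (889); 2/3 of 889 = 592.67, rounded up to 593, so 593 needed; 850 in favor. Satisfied.

Invalid — quorum requirement not satisfied.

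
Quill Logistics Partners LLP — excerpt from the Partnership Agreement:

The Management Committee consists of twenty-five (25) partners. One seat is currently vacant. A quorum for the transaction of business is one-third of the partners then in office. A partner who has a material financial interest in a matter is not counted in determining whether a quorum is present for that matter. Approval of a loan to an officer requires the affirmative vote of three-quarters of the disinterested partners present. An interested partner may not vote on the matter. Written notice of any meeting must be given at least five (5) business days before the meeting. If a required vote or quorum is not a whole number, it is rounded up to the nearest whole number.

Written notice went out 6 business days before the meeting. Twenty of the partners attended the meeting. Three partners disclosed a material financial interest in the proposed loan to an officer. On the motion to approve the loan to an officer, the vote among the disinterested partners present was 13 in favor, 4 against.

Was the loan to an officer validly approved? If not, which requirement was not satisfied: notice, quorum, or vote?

Valid — all requirements satisfied.

Notice: 6 business days given; 5 required (6 ≥ 5). Satisfied.
Quorum: 20 present, but the 3 interested partners do not count, leaving 17. Quorum is 8. Satisfied.
Vote: the loan to an officer requires three-fourths of the disinterested partners present (20 − 3 = 17). 3/4 of 17 = 12.75, rounded up to 13, so 13 affirmative votes are needed; 13 voted in favor. Satisfied.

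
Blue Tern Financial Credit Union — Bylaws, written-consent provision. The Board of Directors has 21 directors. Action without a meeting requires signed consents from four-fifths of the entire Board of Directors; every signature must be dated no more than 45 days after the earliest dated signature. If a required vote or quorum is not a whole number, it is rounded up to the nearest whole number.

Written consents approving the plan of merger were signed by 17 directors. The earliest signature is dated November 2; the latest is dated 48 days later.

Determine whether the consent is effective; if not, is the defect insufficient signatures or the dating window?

Signatures required: four-fifths of 21 — 4/5 of 21 = 16.80, rounded up to 17, so 17 needed; 17 signed. Sufficient.
Dating window: the latest signature is 48 days after the earliest; the limit is 45 days. Outside the window.

Not effective — dating-window requirement not satisfied.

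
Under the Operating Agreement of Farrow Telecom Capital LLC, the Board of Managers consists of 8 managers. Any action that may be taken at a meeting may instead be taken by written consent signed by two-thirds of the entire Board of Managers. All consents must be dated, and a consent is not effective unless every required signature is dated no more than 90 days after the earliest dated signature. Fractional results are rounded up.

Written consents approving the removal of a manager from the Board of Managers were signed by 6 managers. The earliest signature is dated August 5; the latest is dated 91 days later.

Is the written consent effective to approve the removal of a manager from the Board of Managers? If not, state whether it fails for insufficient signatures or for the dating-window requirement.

Not effective — dating-window requirement not satisfied.

Signatures required: two-thirds of 8 — 2/3 of 8 = 5.33, rounded up to 6, so 6 needed; 6 signed. Sufficient.
Dating window: the latest signature is 91 days after the earliest; the limit is 90 days. Outside the window.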